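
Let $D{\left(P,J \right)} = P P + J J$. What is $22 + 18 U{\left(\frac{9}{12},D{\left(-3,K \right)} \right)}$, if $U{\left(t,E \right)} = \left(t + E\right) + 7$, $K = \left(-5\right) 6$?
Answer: $\frac{33047}{2} \approx 16524.0$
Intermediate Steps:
$K = -30$
$D{\left(P,J \right)} = J^{2} + P^{2}$ ($D{\left(P,J \right)} = P^{2} + J^{2} = J^{2} + P^{2}$)
$U{\left(t,E \right)} = 7 + E + t$ ($U{\left(t,E \right)} = \left(E + t\right) + 7 = 7 + E + t$)
$22 + 18 U{\left(\frac{9}{12},D{\left(-3,K \right)} \right)} = 22 + 18 \left(7 + \left(\left(-30\right)^{2} + \left(-3\right)^{2}\right) + \frac{9}{12}\right) = 22 + 18 \left(7 + \left(900 + 9\right) + 9 \cdot \frac{1}{12}\right) = 22 + 18 \left(7 + 909 + \frac{3}{4}\right) = 22 + 18 \cdot \frac{3667}{4} = 22 + \frac{33003}{2} = \frac{33047}{2}$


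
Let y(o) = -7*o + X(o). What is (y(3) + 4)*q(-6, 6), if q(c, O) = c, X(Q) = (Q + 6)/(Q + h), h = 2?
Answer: 456/5 ≈ 91.200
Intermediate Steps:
X(Q) = (6 + Q)/(2 + Q) (X(Q) = (Q + 6)/(Q + 2) = (6 + Q)/(2 + Q))
y(o) = -7*o + (6 + o)/(2 + o)
(y(3) + 4)*q(-6, 6) = ((6 + 3 - 7*3*(2 + 3))/(2 + 3) + 4)*(-6) = ((6 + 3 - 7*3*5)/5 + 4)*(-6) = ((6 + 3 - 105)/5 + 4)*(-6) = ((1/5)*(-96) + 4)*(-6) = (-96/5 + 4)*(-6) = -76/5*(-6) = 456/5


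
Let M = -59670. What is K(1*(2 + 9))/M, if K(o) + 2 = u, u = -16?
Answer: 1/3315 ≈ 0.00030166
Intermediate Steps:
K(o) = -18 (K(o) = -2 - 16 = -18)
K(1*(2 + 9))/M = -18/(-59670) = -18*(-1/59670) = 1/3315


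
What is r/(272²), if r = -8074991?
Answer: -8074991/73984 ≈ -109.15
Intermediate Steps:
r/(272²) = -8074991/(272²) = -8074991/73984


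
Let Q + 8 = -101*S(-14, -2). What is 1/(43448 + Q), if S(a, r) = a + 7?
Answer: 1/44147 ≈ 2.2652e-5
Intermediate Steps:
S(a, r) = 7 + a
Q = 699 (Q = -8 - 101*(7 - 14) = -8 - 101*(-7) = -8 + 707 = 699)
1/(43448 + Q) = 1/(43448 + 699) = 1/44147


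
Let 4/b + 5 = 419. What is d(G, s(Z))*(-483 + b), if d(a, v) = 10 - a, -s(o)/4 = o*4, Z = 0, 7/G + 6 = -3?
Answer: -9697963/1863 ≈ -5205.6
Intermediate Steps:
G = -7/9 (G = 7/(-6 - 3) = 7/(-9) = 7*(-⅑) = -7/9 ≈ -0.77778)
b = 2/207 (b = 4/(-5 + 419) = 4/414 = 4*(1/414) = 2/207 ≈ 0.0096618)
s(o) = -16*o (s(o) = -4*o*4 = -16*o)
d(G, s(Z))*(-483 + b) = (10 - 1*(-7/9))*(-483 + 2/207) = (10 + 7/9)*(-99979/207) = (97/9)*(-99979/207) = -9697963/1863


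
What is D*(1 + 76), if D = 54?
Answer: 4158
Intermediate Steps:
D*(1 + 76) = 54*(1 + 76) = 54*77 = 4158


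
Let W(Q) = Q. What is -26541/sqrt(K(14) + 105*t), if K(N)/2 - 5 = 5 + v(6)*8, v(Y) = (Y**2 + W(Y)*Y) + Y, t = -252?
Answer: 26541*I*sqrt(6298)/12596 ≈ 167.22*I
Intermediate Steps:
v(Y) = Y + 2*Y**2 (v(Y) = (Y**2 + Y*Y) + Y = (Y**2 + Y**2) + Y = 2*Y**2 + Y = Y + 2*Y**2)
K(N) = 1268 (K(N) = 10 + 2*(5 + (6*(1 + 2*6))*8) = 10 + 2*(5 + (6*(1 + 12))*8) = 10 + 2*(5 + (6*13)*8) = 10 + 2*(5 + 78*8) = 10 + 2*(5 + 624) = 10 + 2*629 = 10 + 1258 = 1268)
-26541/sqrt(K(14) + 105*t) = -26541/sqrt(1268 + 105*(-252)) = -26541/sqrt(1268 - 26460) = -26541*(-I*sqrt(6298)/12596) = -(-26541)*I*sqrt(6298)/12596 = 26541*I*sqrt(6298)/12596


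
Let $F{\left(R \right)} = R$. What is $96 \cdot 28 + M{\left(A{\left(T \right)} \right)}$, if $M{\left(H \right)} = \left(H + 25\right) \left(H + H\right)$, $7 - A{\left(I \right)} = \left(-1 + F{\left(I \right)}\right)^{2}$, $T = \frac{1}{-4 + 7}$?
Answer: $\frac{251240}{81} \approx 3101.7$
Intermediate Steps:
$T = \frac{1}{3} \approx 0.33333$
$A{\left(I \right)} = 7 - \left(-1 + I\right)^{2}$
$M{\left(H \right)} = 2 H \left(25 + H\right)$ ($M{\left(H \right)} = \left(25 + H\right) 2 H = 2 H \left(25 + H\right)$)
$96 \cdot 28 + M{\left(A{\left(T \right)} \right)} = 96 \cdot 28 + 2 \left(7 - \left(-1 + \frac{1}{3}\right)^{2}\right) \left(25 + \left(7 - \left(-1 + \frac{1}{3}\right)^{2}\right)\right) = 2688 + 2 \left(7 - \left(- \frac{2}{3}\right)^{2}\right) \left(25 + \left(7 - \left(- \frac{2}{3}\right)^{2}\right)\right) = 2688 + 2 \left(7 - \frac{4}{9}\right) \left(25 + \left(7 - \frac{4}{9}\right)\right) = 2688 + 2 \cdot \frac{59}{9} \left(25 + \frac{59}{9}\right) = 2688 + 2 \cdot \frac{59}{9} \cdot \frac{284}{9} = 2688 + \frac{33512}{81} = \frac{251240}{81}$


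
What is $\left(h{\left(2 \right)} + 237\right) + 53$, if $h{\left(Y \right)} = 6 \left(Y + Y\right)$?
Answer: $314$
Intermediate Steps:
$h{\left(Y \right)} = 12 Y$ ($h{\left(Y \right)} = 6 \cdot 2 Y = 12 Y$)
$\left(h{\left(2 \right)} + 237\right) + 53 = \left(12 \cdot 2 + 237\right) + 53 = \left(24 + 237\right) + 53 = 261 + 53 = 314$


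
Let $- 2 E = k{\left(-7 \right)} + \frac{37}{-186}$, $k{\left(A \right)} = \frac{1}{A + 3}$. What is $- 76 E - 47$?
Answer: $- \frac{11915}{186} \approx -64.059$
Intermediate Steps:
$k{\left(A \right)} = \frac{1}{3 + A}$
$E = \frac{167}{744}$ ($E = - \frac{\frac{1}{3 - 7} + \frac{37}{-186}}{2} = - \frac{\frac{1}{-4} + 37 \left(- \frac{1}{186}\right)}{2} = - \frac{- \frac{1}{4} - \frac{37}{186}}{2} = \left(- \frac{1}{2}\right) \left(- \frac{167}{372}\right) = \frac{167}{744} \approx 0.22446$)
$- 76 E - 47 = \left(-76\right) \frac{167}{744} - 47 = - \frac{3173}{186} - 47 = - \frac{11915}{186}$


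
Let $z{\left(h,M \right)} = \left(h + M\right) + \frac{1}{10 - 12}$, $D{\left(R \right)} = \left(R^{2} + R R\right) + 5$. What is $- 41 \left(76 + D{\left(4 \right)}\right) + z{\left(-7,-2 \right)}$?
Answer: $- \frac{9285}{2} \approx -4642.5$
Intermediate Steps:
$D{\left(R \right)} = 5 + 2 R^{2}$ ($D{\left(R \right)} = \left(R^{2} + R^{2}\right) + 5 = 2 R^{2} + 5 = 5 + 2 R^{2}$)
$z{\left(h,M \right)} = - \frac{1}{2} + M + h$ ($z{\left(h,M \right)} = \left(M + h\right) + \frac{1}{-2} = \left(M + h\right) - \frac{1}{2} = - \frac{1}{2} + M + h$)
$- 41 \left(76 + D{\left(4 \right)}\right) + z{\left(-7,-2 \right)} = - 41 \left(76 + \left(5 + 2 \cdot 4^{2}\right)\right) - \frac{19}{2} = - 41 \left(76 + \left(5 + 2 \cdot 16\right)\right) - \frac{19}{2} = - 41 \left(76 + \left(5 + 32\right)\right) - \frac{19}{2} = - 41 \left(76 + 37\right) - \frac{19}{2} = \left(-41\right) 113 - \frac{19}{2} = -4633 - \frac{19}{2} = - \frac{9285}{2}$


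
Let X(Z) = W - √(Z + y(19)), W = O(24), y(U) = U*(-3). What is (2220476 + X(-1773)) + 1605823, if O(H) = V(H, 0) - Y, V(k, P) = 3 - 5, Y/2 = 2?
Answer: 3826293 - I*√1830 ≈ 3.8263e+6 - 42.779*I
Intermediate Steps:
Y = 4 (Y = 2*2 = 4)
V(k, P) = -2
O(H) = -6 (O(H) = -2 - 1*4 = -2 - 4 = -6)
y(U) = -3*U
W = -6
X(Z) = -6 - √(-57 + Z) (X(Z) = -6 - √(Z - 3*19) = -6 - √(Z - 57) = -6 - √(-57 + Z))
(2220476 + X(-1773)) + 1605823 = (2220476 + (-6 - √(-57 - 1773))) + 1605823 = (2220476 + (-6 - √(-1830))) + 1605823 = (2220476 + (-6 - I*√1830)) + 1605823 = (2220470 - I*√1830) + 1605823 = 3826293 - I*√1830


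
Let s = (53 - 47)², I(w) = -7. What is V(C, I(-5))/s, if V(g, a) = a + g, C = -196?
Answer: -203/36 ≈ -5.6389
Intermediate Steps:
s = 36 (s = 6² = 36)
V(C, I(-5))/s = (-7 - 196)/36 = -203*1/36 = -203/36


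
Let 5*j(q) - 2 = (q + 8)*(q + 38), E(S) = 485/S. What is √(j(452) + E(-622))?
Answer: √436014595090/3110 ≈ 212.32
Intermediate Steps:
j(q) = ⅖ + (8 + q)*(38 + q)/5 (j(q) = ⅖ + ((q + 8)*(q + 38))/5 = ⅖ + ((8 + q)*(38 + q))/5 = ⅖ + (8 + q)*(38 + q)/5)
√(j(452) + E(-622)) = √((306/5 + (⅕)*452² + (46/5)*452) + 485/(-622)) = √((306/5 + (⅕)*204304 + 20792/5) + 485*(-1/622)) = √((306/5 + 204304/5 + 20792/5) - 485/622) = √(225402/5 - 485/622) = √(140197619/3110) = √436014595090/3110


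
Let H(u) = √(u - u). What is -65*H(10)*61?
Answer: 0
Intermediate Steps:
H(u) = 0 (H(u) = √0 = 0)
-65*H(10)*61 = -65*0*61 = 0*61 = 0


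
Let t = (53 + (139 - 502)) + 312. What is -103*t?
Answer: -206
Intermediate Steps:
t = 2 (t = (53 - 363) + 312 = -310 + 312 = 2)
-103*t = -103*2 = -206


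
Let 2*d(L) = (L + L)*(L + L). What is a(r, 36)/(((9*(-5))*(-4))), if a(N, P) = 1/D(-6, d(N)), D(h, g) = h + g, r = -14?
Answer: 1/69480 ≈ 1.4393e-5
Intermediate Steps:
d(L) = 2*L**2 (d(L) = ((L + L)*(L + L))/2 = ((2*L)*(2*L))/2 = (4*L**2)/2 = 2*L**2)
D(h, g) = g + h
a(N, P) = 1/(-6 + 2*N**2) (a(N, P) = 1/(2*N**2 - 6) = 1/(-6 + 2*N**2))
a(r, 36)/(((9*(-5))*(-4))) = (1/(2*(-3 + (-14)**2)))/(((9*(-5))*(-4))) = (1/(2*(-3 + 196)))/((-45*(-4))) = ((1/2)/193)/180 = ((1/2)*(1/193))*(1/180) = (1/386)*(1/180) = 1/69480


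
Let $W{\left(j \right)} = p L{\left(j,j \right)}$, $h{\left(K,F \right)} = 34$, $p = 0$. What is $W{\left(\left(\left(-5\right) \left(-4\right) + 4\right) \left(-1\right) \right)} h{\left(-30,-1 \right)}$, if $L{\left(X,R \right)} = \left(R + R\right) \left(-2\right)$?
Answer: $0$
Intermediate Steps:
$L{\left(X,R \right)} = - 4 R$ ($L{\left(X,R \right)} = 2 R \left(-2\right) = - 4 R$)
$W{\left(j \right)} = 0$ ($W{\left(j \right)} = 0 \left(- 4 j\right) = 0$)
$W{\left(\left(\left(-5\right) \left(-4\right) + 4\right) \left(-1\right) \right)} h{\left(-30,-1 \right)} = 0 \cdot 34 = 0$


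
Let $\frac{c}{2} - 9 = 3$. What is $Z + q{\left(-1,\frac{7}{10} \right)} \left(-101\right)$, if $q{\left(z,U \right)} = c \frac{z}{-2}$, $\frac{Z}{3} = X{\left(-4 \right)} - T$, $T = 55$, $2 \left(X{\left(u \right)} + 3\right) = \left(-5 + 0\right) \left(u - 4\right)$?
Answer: $-1326$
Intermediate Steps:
$c = 24$ ($c = 18 + 2 \cdot 3 = 18 + 6 = 24$)
$X{\left(u \right)} = 7 - \frac{5 u}{2}$ ($X{\left(u \right)} = -3 + \frac{\left(-5 + 0\right) \left(u - 4\right)}{2} = -3 + \frac{\left(-5\right) \left(-4 + u\right)}{2} = -3 + \frac{20 - 5 u}{2} = -3 - \left(-10 + \frac{5 u}{2}\right) = 7 - \frac{5 u}{2}$)
$Z = -114$ ($Z = 3 \left(\left(7 - -10\right) - 55\right) = 3 \left(\left(7 + 10\right) - 55\right) = 3 \left(17 - 55\right) = 3 \left(-38\right) = -114$)
$q{\left(z,U \right)} = - 12 z$ ($q{\left(z,U \right)} = 24 \frac{z}{-2} = 24 z \left(- \frac{1}{2}\right) = 24 \left(- \frac{z}{2}\right) = - 12 z$)
$Z + q{\left(-1,\frac{7}{10} \right)} \left(-101\right) = -114 + \left(-12\right) \left(-1\right) \left(-101\right) = -114 + 12 \left(-101\right) = -114 - 1212 = -1326$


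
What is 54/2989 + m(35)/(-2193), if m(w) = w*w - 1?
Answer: -69414/128527 ≈ -0.54007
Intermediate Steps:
m(w) = -1 + w² (m(w) = w² - 1 = -1 + w²)
54/2989 + m(35)/(-2193) = 54/2989 + (-1 + 35²)/(-2193) = 54*(1/2989) + (-1 + 1225)*(-1/2193) = 54/2989 + 1224*(-1/2193) = 54/2989 - 24/43 = -69414/128527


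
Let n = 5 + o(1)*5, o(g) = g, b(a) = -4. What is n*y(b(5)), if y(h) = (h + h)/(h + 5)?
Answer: -80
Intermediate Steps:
y(h) = 2*h/(5 + h) (y(h) = (2*h)/(5 + h) = 2*h/(5 + h))
n = 10 (n = 5 + 1*5 = 5 + 5 = 10)
n*y(b(5)) = 10*(2*(-4)/(5 - 4)) = 10*(2*(-4)/1) = 10*(2*(-4)*1) = 10*(-8) = -80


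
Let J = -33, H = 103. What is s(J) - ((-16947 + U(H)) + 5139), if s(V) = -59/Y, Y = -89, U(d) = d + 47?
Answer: 1037621/89 ≈ 11659.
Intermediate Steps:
U(d) = 47 + d
s(V) = 59/89 (s(V) = -59/(-89) = -59*(-1/89) = 59/89)
s(J) - ((-16947 + U(H)) + 5139) = 59/89 - ((-16947 + (47 + 103)) + 5139) = 59/89 - ((-16947 + 150) + 5139) = 59/89 - (-16797 + 5139) = 59/89 - 1*(-11658) = 59/89 + 11658 = 1037621/89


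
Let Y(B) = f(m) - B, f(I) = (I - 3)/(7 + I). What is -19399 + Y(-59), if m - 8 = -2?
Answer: -251417/13 ≈ -19340.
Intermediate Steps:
m = 6 (m = 8 - 2 = 6)
f(I) = (-3 + I)/(7 + I)
Y(B) = 3/13 - B (Y(B) = (-3 + 6)/(7 + 6) - B = 3/13 - B)
-19399 + Y(-59) = -19399 + (3/13 - 1*(-59)) = -19399 + (3/13 + 59) = -19399 + 770/13 = -251417/13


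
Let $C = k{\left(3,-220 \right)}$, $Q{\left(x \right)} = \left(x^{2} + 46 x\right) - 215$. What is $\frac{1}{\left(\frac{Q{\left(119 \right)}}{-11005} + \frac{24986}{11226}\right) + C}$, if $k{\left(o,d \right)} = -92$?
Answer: $- \frac{12354213}{1130891395} \approx -0.010924$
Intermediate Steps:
$Q{\left(x \right)} = -215 + x^{2} + 46 x$
$C = -92$
$\frac{1}{\left(\frac{Q{\left(119 \right)}}{-11005} + \frac{24986}{11226}\right) + C} = \frac{1}{\left(\frac{-215 + 119^{2} + 46 \cdot 119}{-11005} + \frac{24986}{11226}\right) - 92} = \frac{1}{\left(\left(-215 + 14161 + 5474\right) \left(- \frac{1}{11005}\right) + 24986 \cdot \frac{1}{11226}\right) - 92} = \frac{1}{\left(19420 \left(- \frac{1}{11005}\right) + \frac{12493}{5613}\right) - 92} = \frac{1}{\left(- \frac{3884}{2201} + \frac{12493}{5613}\right) - 92} = \frac{1}{\frac{5696201}{12354213} - 92} = \frac{1}{- \frac{1130891395}{12354213}} = - \frac{12354213}{1130891395}$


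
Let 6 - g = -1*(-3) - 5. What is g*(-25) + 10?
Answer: -190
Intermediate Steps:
g = 8 (g = 6 - (-1*(-3) - 5) = 6 - (3 - 5) = 6 - 1*(-2) = 6 + 2 = 8)
g*(-25) + 10 = 8*(-25) + 10 = -200 + 10 = -190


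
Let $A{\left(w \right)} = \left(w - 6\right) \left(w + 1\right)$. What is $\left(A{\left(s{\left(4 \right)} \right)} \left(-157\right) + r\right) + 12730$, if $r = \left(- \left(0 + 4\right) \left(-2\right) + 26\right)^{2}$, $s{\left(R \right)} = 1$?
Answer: $15456$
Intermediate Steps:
$A{\left(w \right)} = \left(1 + w\right) \left(-6 + w\right)$ ($A{\left(w \right)} = \left(-6 + w\right) \left(1 + w\right) = \left(1 + w\right) \left(-6 + w\right)$)
$r = 1156$ ($r = \left(- 4 \left(-2\right) + 26\right)^{2} = \left(\left(-1\right) \left(-8\right) + 26\right)^{2} = \left(8 + 26\right)^{2} = 34^{2} = 1156$)
$\left(A{\left(s{\left(4 \right)} \right)} \left(-157\right) + r\right) + 12730 = \left(\left(-6 + 1^{2} - 5\right) \left(-157\right) + 1156\right) + 12730 = \left(\left(-6 + 1 - 5\right) \left(-157\right) + 1156\right) + 12730 = \left(\left(-10\right) \left(-157\right) + 1156\right) + 12730 = \left(1570 + 1156\right) + 12730 = 2726 + 12730 = 15456$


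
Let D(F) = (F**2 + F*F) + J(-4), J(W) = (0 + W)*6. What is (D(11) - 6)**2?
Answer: 44944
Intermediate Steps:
J(W) = 6*W (J(W) = W*6 = 6*W)
D(F) = -24 + 2*F**2 (D(F) = (F**2 + F*F) + 6*(-4) = (F**2 + F**2) - 24 = 2*F**2 - 24 = -24 + 2*F**2)
(D(11) - 6)**2 = ((-24 + 2*11**2) - 6)**2 = ((-24 + 2*121) - 6)**2 = ((-24 + 242) - 6)**2 = (218 - 6)**2 = 212**2 = 44944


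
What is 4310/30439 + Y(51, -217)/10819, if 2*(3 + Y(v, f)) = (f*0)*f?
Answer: 46538573/329319541 ≈ 0.14132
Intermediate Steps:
Y(v, f) = -3 (Y(v, f) = -3 + ((f*0)*f)/2 = -3 + (0*f)/2 = -3 + (½)*0 = -3 + 0 = -3)
4310/30439 + Y(51, -217)/10819 = 4310/30439 - 3/10819 = 46538573/329319541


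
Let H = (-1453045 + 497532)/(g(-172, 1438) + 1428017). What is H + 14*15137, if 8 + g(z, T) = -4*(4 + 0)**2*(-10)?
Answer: 302755483269/1428649 ≈ 2.1192e+5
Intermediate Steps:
g(z, T) = 632 (g(z, T) = -8 - 4*(4 + 0)**2*(-10) = -8 - 4*4**2*(-10) = -8 - 4*16*(-10) = -8 - 64*(-10) = -8 + 640 = 632)
H = -955513/1428649 (H = (-1453045 + 497532)/(632 + 1428017) = -955513/1428649 ≈ -0.66882)
H + 14*15137 = -955513/1428649 + 14*15137 = -955513/1428649 + 211918 = 302755483269/1428649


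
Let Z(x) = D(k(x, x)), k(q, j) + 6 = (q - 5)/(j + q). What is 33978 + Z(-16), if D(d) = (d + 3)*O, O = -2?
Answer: 543723/16 ≈ 33983.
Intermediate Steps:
k(q, j) = -6 + (-5 + q)/(j + q) (k(q, j) = -6 + (q - 5)/(j + q) = -6 + (-5 + q)/(j + q))
D(d) = -6 - 2*d (D(d) = (d + 3)*(-2) = (3 + d)*(-2) = -6 - 2*d)
Z(x) = -6 - (-5 - 11*x)/x (Z(x) = -6 - 2*(-5 - 6*x - 5*x)/(x + x) = -6 - 2*(-5 - 11*x)/(2*x) = -6 - 2*1/(2*x)*(-5 - 11*x) = -6 - (-5 - 11*x)/x)
33978 + Z(-16) = 33978 + (5 + 5/(-16)) = 33978 + (5 + 5*(-1/16)) = 33978 + (5 - 5/16) = 33978 + 75/16 = 543723/16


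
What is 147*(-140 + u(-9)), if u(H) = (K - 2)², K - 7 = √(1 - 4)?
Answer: -17346 + 1470*I*√3 ≈ -17346.0 + 2546.1*I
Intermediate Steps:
K = 7 + I*√3 (K = 7 + √(1 - 4) = 7 + √(-3) = 7 + I*√3 ≈ 7.0 + 1.732*I)
u(H) = (5 + I*√3)² (u(H) = ((7 + I*√3) - 2)² = (5 + I*√3)²)
147*(-140 + u(-9)) = 147*(-140 + (5 + I*√3)²) = -20580 + 147*(5 + I*√3)²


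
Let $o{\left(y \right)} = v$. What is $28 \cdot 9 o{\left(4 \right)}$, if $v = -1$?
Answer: $-252$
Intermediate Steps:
$o{\left(y \right)} = -1$
$28 \cdot 9 o{\left(4 \right)} = 28 \cdot 9 \left(-1\right) = 252 \left(-1\right) = -252$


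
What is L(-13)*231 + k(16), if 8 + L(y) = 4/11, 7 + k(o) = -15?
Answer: -1786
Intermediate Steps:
k(o) = -22 (k(o) = -7 - 15 = -22)
L(y) = -84/11 (L(y) = -8 + 4/11 = -84/11)
L(-13)*231 + k(16) = -84/11*231 - 22 = -1764 - 22 = -1786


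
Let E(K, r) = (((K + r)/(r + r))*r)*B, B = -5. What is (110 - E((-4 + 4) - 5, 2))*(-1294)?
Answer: -132635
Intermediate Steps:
E(K, r) = -5*K/2 - 5*r/2 (E(K, r) = (((K + r)/(r + r))*r)*(-5) = (((K + r)/((2*r)))*r)*(-5) = (((K + r)*(1/(2*r)))*r)*(-5) = (((K + r)/(2*r))*r)*(-5) = (K/2 + r/2)*(-5) = -5*K/2 - 5*r/2)
(110 - E((-4 + 4) - 5, 2))*(-1294) = (110 - (-5*((-4 + 4) - 5)/2 - 5/2*2))*(-1294) = (110 - (-5*(0 - 5)/2 - 5))*(-1294) = (110 - (-5/2*(-5) - 5))*(-1294) = (110 - (25/2 - 5))*(-1294) = (110 - 1*15/2)*(-1294) = (110 - 15/2)*(-1294) = (205/2)*(-1294) = -132635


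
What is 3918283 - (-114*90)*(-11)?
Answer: 3805423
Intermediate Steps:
3918283 - (-114*90)*(-11) = 3918283 - (-10260)*(-11) = 3918283 - 1*112860 = 3918283 - 112860 = 3805423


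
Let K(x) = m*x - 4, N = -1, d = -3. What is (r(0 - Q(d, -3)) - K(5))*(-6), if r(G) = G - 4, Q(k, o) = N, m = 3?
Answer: 84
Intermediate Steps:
Q(k, o) = -1
K(x) = -4 + 3*x (K(x) = 3*x - 4 = -4 + 3*x)
r(G) = -4 + G
(r(0 - Q(d, -3)) - K(5))*(-6) = ((-4 + (0 - 1*(-1))) - (-4 + 3*5))*(-6) = ((-4 + (0 + 1)) - (-4 + 15))*(-6) = ((-4 + 1) - 1*11)*(-6) = (-3 - 11)*(-6) = -14*(-6) = 84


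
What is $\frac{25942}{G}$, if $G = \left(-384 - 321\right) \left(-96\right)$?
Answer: $\frac{12971}{33840} \approx 0.3833$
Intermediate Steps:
$G = 67680$ ($G = \left(-705\right) \left(-96\right) = 67680$)
$\frac{25942}{G} = \frac{25942}{67680} = 25942 \cdot \frac{1}{67680} = \frac{12971}{33840}$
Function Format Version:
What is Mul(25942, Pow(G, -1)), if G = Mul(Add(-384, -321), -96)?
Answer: Rational(12971, 33840) ≈ 0.38330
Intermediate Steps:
G = 67680 (G = Mul(-705, -96) = 67680)
Mul(25942, Pow(G, -1)) = Mul(25942, Pow(67680, -1)) = Mul(25942, Rational(1, 67680)) = Rational(12971, 33840)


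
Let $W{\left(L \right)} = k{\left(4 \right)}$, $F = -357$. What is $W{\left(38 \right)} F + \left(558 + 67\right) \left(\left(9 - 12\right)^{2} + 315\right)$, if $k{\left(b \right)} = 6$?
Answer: $200358$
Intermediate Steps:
$W{\left(L \right)} = 6$
$W{\left(38 \right)} F + \left(558 + 67\right) \left(\left(9 - 12\right)^{2} + 315\right) = 6 \left(-357\right) + \left(558 + 67\right) \left(\left(9 - 12\right)^{2} + 315\right) = -2142 + 625 \left(\left(-3\right)^{2} + 315\right) = -2142 + 625 \left(9 + 315\right) = -2142 + 625 \cdot 324 = -2142 + 202500 = 200358$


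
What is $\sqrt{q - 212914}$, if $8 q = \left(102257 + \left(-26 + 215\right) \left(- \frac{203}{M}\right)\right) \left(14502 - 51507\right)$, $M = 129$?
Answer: $\frac{i \sqrt{3489726441109}}{86} \approx 21722.0 i$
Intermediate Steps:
$q = - \frac{81119807655}{172}$ ($q = \frac{\left(102257 + \left(-26 + 215\right) \left(- \frac{203}{129}\right)\right) \left(14502 - 51507\right)}{8} = \frac{\left(102257 + 189 \left(\left(-203\right) \frac{1}{129}\right)\right) \left(-37005\right)}{8} = \frac{\left(102257 + 189 \left(- \frac{203}{129}\right)\right) \left(-37005\right)}{8} = \frac{\left(102257 - \frac{12789}{43}\right) \left(-37005\right)}{8} = \frac{\frac{4384262}{43} \left(-37005\right)}{8} = \frac{1}{8} \left(- \frac{162239615310}{43}\right) = - \frac{81119807655}{172} \approx -4.7163 \cdot 10^{8}$)
$\sqrt{q - 212914} = \sqrt{- \frac{81119807655}{172} - 212914} = \sqrt{- \frac{81156428863}{172}} = \frac{i \sqrt{3489726441109}}{86}$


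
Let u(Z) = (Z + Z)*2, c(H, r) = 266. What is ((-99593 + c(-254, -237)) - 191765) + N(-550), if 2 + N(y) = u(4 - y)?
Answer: -288878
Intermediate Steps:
u(Z) = 4*Z (u(Z) = (2*Z)*2 = 4*Z)
N(y) = 14 - 4*y (N(y) = -2 + 4*(4 - y) = -2 + (16 - 4*y) = 14 - 4*y)
((-99593 + c(-254, -237)) - 191765) + N(-550) = ((-99593 + 266) - 191765) + (14 - 4*(-550)) = (-99327 - 191765) + (14 + 2200) = -291092 + 2214 = -288878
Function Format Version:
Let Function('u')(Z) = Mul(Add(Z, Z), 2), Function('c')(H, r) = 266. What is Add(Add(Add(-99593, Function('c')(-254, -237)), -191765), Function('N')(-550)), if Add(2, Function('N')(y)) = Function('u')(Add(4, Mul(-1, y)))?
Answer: -288878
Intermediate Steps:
Function('u')(Z) = Mul(4, Z) (Function('u')(Z) = Mul(Mul(2, Z), 2) = Mul(4, Z))
Function('N')(y) = Add(14, Mul(-4, y)) (Function('N')(y) = Add(-2, Mul(4, Add(4, Mul(-1, y)))) = Add(-2, Add(16, Mul(-4, y))) = Add(14, Mul(-4, y)))
Add(Add(Add(-99593, Function('c')(-254, -237)), -191765), Function('N')(-550)) = Add(Add(Add(-99593, 266), -191765), Add(14, Mul(-4, -550))) = Add(Add(-99327, -191765), Add(14, 2200)) = Add(-291092, 2214) = -288878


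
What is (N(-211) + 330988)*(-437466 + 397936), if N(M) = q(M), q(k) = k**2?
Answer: -14843870770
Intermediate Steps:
N(M) = M**2
(N(-211) + 330988)*(-437466 + 397936) = ((-211)**2 + 330988)*(-437466 + 397936) = (44521 + 330988)*(-39530) = 375509*(-39530) = -14843870770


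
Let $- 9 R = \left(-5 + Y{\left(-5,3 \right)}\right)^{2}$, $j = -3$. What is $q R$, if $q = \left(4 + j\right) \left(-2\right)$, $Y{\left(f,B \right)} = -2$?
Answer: $\frac{98}{9} \approx 10.889$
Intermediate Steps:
$q = -2$ ($q = \left(4 - 3\right) \left(-2\right) = 1 \left(-2\right) = -2$)
$R = - \frac{49}{9}$ ($R = - \frac{\left(-5 - 2\right)^{2}}{9} = - \frac{\left(-7\right)^{2}}{9} = \left(- \frac{1}{9}\right) 49 = - \frac{49}{9} \approx -5.4444$)
$q R = \left(-2\right) \left(- \frac{49}{9}\right) = \frac{98}{9}$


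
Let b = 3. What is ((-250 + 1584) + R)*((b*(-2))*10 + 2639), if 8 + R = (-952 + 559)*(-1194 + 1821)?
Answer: -632074215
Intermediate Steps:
R = -246419 (R = -8 + (-952 + 559)*(-1194 + 1821) = -8 - 393*627 = -8 - 246411 = -246419)
((-250 + 1584) + R)*((b*(-2))*10 + 2639) = ((-250 + 1584) - 246419)*((3*(-2))*10 + 2639) = (1334 - 246419)*(-6*10 + 2639) = -245085*(-60 + 2639) = -245085*2579 = -632074215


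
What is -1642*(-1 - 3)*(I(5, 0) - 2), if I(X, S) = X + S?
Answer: 19704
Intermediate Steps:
I(X, S) = S + X
-1642*(-1 - 3)*(I(5, 0) - 2) = -1642*(-1 - 3)*((0 + 5) - 2) = -(-6568)*(5 - 2) = -(-6568)*3 = -1642*(-12) = 19704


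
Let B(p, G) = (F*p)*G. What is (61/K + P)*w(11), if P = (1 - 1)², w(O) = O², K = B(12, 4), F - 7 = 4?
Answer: 671/48 ≈ 13.979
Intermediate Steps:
F = 11 (F = 7 + 4 = 11)
B(p, G) = 11*G*p (B(p, G) = (11*p)*G = 11*G*p)
K = 528 (K = 11*4*12 = 528)
P = 0 (P = 0² = 0)
(61/K + P)*w(11) = (61/528 + 0)*11² = (61*(1/528) + 0)*121 = (61/528 + 0)*121 = (61/528)*121 = 671/48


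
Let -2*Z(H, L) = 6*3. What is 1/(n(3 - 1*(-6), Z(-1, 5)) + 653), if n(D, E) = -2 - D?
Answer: 1/642 ≈ 0.0015576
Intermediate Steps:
Z(H, L) = -9 (Z(H, L) = -3*3 = -1/2*18 = -9)
1/(n(3 - 1*(-6), Z(-1, 5)) + 653) = 1/((-2 - (3 - 1*(-6))) + 653) = 1/((-2 - (3 + 6)) + 653) = 1/((-2 - 1*9) + 653) = 1/((-2 - 9) + 653) = 1/(-11 + 653) = 1/642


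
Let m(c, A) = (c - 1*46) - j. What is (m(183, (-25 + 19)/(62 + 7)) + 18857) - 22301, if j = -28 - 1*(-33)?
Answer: -3312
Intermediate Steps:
j = 5 (j = -28 + 33 = 5)
m(c, A) = -51 + c (m(c, A) = (c - 1*46) - 1*5 = (c - 46) - 5 = (-46 + c) - 5 = -51 + c)
(m(183, (-25 + 19)/(62 + 7)) + 18857) - 22301 = ((-51 + 183) + 18857) - 22301 = (132 + 18857) - 22301 = 18989 - 22301 = -3312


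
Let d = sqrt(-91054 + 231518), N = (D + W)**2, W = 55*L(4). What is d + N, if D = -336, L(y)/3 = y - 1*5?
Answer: 251001 + 4*sqrt(8779) ≈ 2.5138e+5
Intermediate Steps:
L(y) = -15 + 3*y (L(y) = 3*(y - 1*5) = 3*(y - 5) = 3*(-5 + y) = -15 + 3*y)
W = -165 (W = 55*(-15 + 3*4) = 55*(-15 + 12) = 55*(-3) = -165)
N = 251001 (N = (-336 - 165)**2 = (-501)**2 = 251001)
d = 4*sqrt(8779) (d = sqrt(140464) = 4*sqrt(8779) ≈ 374.79)
d + N = 4*sqrt(8779) + 251001 = 251001 + 4*sqrt(8779)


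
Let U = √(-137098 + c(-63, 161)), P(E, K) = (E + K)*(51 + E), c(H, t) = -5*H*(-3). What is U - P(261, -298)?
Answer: 11544 + I*√138043 ≈ 11544.0 + 371.54*I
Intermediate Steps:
c(H, t) = 15*H
P(E, K) = (51 + E)*(E + K)
U = I*√138043 (U = √(-137098 + 15*(-63)) = √(-137098 - 945) = √(-138043) = I*√138043 ≈ 371.54*I)
U - P(261, -298) = I*√138043 - (261² + 51*261 + 51*(-298) + 261*(-298)) = I*√138043 - (68121 + 13311 - 15198 - 77778) = I*√138043 - 1*(-11544) = I*√138043 + 11544 = 11544 + I*√138043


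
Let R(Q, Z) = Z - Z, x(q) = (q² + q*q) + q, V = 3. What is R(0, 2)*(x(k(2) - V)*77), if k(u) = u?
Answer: 0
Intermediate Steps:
x(q) = q + 2*q² (x(q) = (q² + q²) + q = 2*q² + q = q + 2*q²)
R(Q, Z) = 0
R(0, 2)*(x(k(2) - V)*77) = 0*(((2 - 1*3)*(1 + 2*(2 - 1*3)))*77) = 0*(((2 - 3)*(1 + 2*(2 - 3)))*77) = 0*(-(1 + 2*(-1))*77) = 0*(-(1 - 2)*77) = 0*(-1*(-1)*77) = 0*(1*77) = 0*77 = 0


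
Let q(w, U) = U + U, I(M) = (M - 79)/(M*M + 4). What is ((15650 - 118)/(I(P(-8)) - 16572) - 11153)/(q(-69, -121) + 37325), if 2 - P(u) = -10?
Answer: -9119172785/30318109003 ≈ -0.30078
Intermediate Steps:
P(u) = 12 (P(u) = 2 - 1*(-10) = 2 + 10 = 12)
I(M) = (-79 + M)/(4 + M²) (I(M) = (-79 + M)/(M² + 4) = (-79 + M)/(4 + M²))
q(w, U) = 2*U
((15650 - 118)/(I(P(-8)) - 16572) - 11153)/(q(-69, -121) + 37325) = ((15650 - 118)/((-79 + 12)/(4 + 12²) - 16572) - 11153)/(2*(-121) + 37325) = (15532/(-67/(4 + 144) - 16572) - 11153)/(-242 + 37325) = (15532/(-67/148 - 16572) - 11153)/37083 = (15532/((1/148)*(-67) - 16572) - 11153)*(1/37083) = (15532/(-67/148 - 16572) - 11153)*(1/37083) = (15532/(-2452723/148) - 11153)*(1/37083) = (15532*(-148/2452723) - 11153)*(1/37083) = (-2298736/2452723 - 11153)*(1/37083) = -27357518355/2452723*1/37083 = -9119172785/30318109003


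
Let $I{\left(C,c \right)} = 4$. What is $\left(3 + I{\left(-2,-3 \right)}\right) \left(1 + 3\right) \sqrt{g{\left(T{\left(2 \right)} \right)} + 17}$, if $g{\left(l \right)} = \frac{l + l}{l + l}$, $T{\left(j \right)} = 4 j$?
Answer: $84 \sqrt{2} \approx 118.79$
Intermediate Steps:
$g{\left(l \right)} = 1$ ($g{\left(l \right)} = \frac{2 l}{2 l} = 2 l \frac{1}{2 l} = 1$)
$\left(3 + I{\left(-2,-3 \right)}\right) \left(1 + 3\right) \sqrt{g{\left(T{\left(2 \right)} \right)} + 17} = \left(3 + 4\right) \left(1 + 3\right) \sqrt{1 + 17} = 7 \cdot 4 \sqrt{18} = 28 \cdot 3 \sqrt{2} = 84 \sqrt{2}$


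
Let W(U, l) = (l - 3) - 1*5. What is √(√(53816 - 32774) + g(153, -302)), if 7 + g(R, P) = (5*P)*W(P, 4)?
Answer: √(6033 + 3*√2338) ≈ 78.601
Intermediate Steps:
W(U, l) = -8 + l (W(U, l) = (-3 + l) - 5 = -8 + l)
g(R, P) = -7 - 20*P (g(R, P) = -7 + (5*P)*(-8 + 4) = -7 + (5*P)*(-4) = -7 - 20*P)
√(√(53816 - 32774) + g(153, -302)) = √(√(53816 - 32774) + (-7 - 20*(-302))) = √(√21042 + (-7 + 6040)) = √(3*√2338 + 6033) = √(6033 + 3*√2338)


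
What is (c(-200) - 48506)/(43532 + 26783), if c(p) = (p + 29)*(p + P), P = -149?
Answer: 11173/70315 ≈ 0.15890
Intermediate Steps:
c(p) = (-149 + p)*(29 + p) (c(p) = (p + 29)*(p - 149) = (29 + p)*(-149 + p) = (-149 + p)*(29 + p))
(c(-200) - 48506)/(43532 + 26783) = ((-4321 + (-200)**2 - 120*(-200)) - 48506)/(43532 + 26783) = ((-4321 + 40000 + 24000) - 48506)/70315 = (59679 - 48506)*(1/70315) = 11173*(1/70315) = 11173/70315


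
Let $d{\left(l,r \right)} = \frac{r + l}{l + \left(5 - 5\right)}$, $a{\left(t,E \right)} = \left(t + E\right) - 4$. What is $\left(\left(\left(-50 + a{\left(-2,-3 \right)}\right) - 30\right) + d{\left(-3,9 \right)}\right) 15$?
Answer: $-1365$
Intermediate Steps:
$a{\left(t,E \right)} = -4 + E + t$ ($a{\left(t,E \right)} = \left(E + t\right) - 4 = -4 + E + t$)
$d{\left(l,r \right)} = \frac{l + r}{l}$ ($d{\left(l,r \right)} = \frac{l + r}{l + \left(5 - 5\right)} = \frac{l + r}{l + 0} = \frac{l + r}{l}$)
$\left(\left(\left(-50 + a{\left(-2,-3 \right)}\right) - 30\right) + d{\left(-3,9 \right)}\right) 15 = \left(\left(\left(-50 - 9\right) - 30\right) + \frac{-3 + 9}{-3}\right) 15 = \left(\left(\left(-50 - 9\right) - 30\right) - 2\right) 15 = \left(\left(-59 - 30\right) - 2\right) 15 = \left(-89 - 2\right) 15 = \left(-91\right) 15 = -1365$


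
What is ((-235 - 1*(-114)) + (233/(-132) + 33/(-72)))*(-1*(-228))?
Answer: -618089/22 ≈ -28095.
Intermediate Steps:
((-235 - 1*(-114)) + (233/(-132) + 33/(-72)))*(-1*(-228)) = ((-235 + 114) + (233*(-1/132) + 33*(-1/72)))*228 = (-121 + (-233/132 - 11/24))*228 = (-121 - 587/264)*228 = -32531/264*228 = -618089/22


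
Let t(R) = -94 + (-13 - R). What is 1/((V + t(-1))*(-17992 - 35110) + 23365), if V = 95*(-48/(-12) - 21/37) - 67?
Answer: -37/299905223 ≈ -1.2337e-7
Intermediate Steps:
V = 9586/37 (V = 95*(-48*(-1/12) - 21*1/37) - 67 = 95*(4 - 21/37) - 67 = 95*(127/37) - 67 = 12065/37 - 67 = 9586/37 ≈ 259.08)
t(R) = -107 - R
1/((V + t(-1))*(-17992 - 35110) + 23365) = 1/((9586/37 + (-107 - 1*(-1)))*(-17992 - 35110) + 23365) = 1/((9586/37 + (-107 + 1))*(-53102) + 23365) = 1/((9586/37 - 106)*(-53102) + 23365) = 1/((5664/37)*(-53102) + 23365) = 1/(-300769728/37 + 23365) = 1/(-299905223/37) = -37/299905223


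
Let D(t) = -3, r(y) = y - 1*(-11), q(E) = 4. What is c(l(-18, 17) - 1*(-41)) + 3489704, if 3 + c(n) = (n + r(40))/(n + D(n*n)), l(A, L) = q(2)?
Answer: 24427923/7 ≈ 3.4897e+6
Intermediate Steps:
l(A, L) = 4
r(y) = 11 + y (r(y) = y + 11 = 11 + y)
c(n) = -3 + (51 + n)/(-3 + n) (c(n) = -3 + (n + (11 + 40))/(n - 3) = -3 + (n + 51)/(-3 + n) = -3 + (51 + n)/(-3 + n))
c(l(-18, 17) - 1*(-41)) + 3489704 = 2*(30 - (4 - 1*(-41)))/(-3 + (4 - 1*(-41))) + 3489704 = 2*(30 - (4 + 41))/(-3 + (4 + 41)) + 3489704 = 2*(30 - 1*45)/(-3 + 45) + 3489704 = 2*(30 - 45)/42 + 3489704 = 2*(1/42)*(-15) + 3489704 = -5/7 + 3489704 = 24427923/7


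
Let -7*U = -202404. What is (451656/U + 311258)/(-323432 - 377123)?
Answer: -5250252152/11816261185 ≈ -0.44432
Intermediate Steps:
U = 202404/7 (U = -1/7*(-202404) = 202404/7 ≈ 28915.)
(451656/U + 311258)/(-323432 - 377123) = (451656/(202404/7) + 311258)/(-323432 - 377123) = (451656*(7/202404) + 311258)/(-700555) = (263466/16867 + 311258)*(-1/700555) = (5250252152/16867)*(-1/700555) = -5250252152/11816261185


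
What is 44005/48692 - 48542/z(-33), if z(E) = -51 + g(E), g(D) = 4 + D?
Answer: 295890933/486920 ≈ 607.68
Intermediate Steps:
z(E) = -47 + E (z(E) = -51 + (4 + E) = -47 + E)
44005/48692 - 48542/z(-33) = 44005/48692 - 48542/(-47 - 33) = 44005*(1/48692) - 48542/(-80) = 44005/48692 - 48542*(-1/80) = 44005/48692 + 24271/40 = 295890933/486920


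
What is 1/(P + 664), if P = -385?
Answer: 1/279 ≈ 0.0035842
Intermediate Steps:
1/(P + 664) = 1/(-385 + 664) = 1/279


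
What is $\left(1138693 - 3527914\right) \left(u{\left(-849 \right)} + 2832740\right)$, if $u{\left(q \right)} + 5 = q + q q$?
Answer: $-8488154386827$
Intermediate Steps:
$u{\left(q \right)} = -5 + q + q^{2}$ ($u{\left(q \right)} = -5 + \left(q + q q\right) = -5 + \left(q + q^{2}\right) = -5 + q + q^{2}$)
$\left(1138693 - 3527914\right) \left(u{\left(-849 \right)} + 2832740\right) = \left(1138693 - 3527914\right) \left(\left(-5 - 849 + \left(-849\right)^{2}\right) + 2832740\right) = - 2389221 \left(\left(-5 - 849 + 720801\right) + 2832740\right) = - 2389221 \left(719947 + 2832740\right) = \left(-2389221\right) 3552687 = -8488154386827$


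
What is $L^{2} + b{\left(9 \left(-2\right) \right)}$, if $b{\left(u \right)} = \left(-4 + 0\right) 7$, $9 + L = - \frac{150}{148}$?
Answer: $\frac{395753}{5476} \approx 72.271$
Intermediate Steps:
$L = - \frac{741}{74}$ ($L = -9 - \frac{150}{148} = -9 - \frac{75}{74} = - \frac{741}{74} \approx -10.014$)
$b{\left(u \right)} = -28$ ($b{\left(u \right)} = \left(-4\right) 7 = -28$)
$L^{2} + b{\left(9 \left(-2\right) \right)} = \left(- \frac{741}{74}\right)^{2} - 28 = \frac{549081}{5476} - 28 = \frac{395753}{5476}$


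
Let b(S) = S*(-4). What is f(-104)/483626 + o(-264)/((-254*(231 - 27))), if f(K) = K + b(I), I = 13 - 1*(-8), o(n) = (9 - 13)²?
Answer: -1092464/1566222801 ≈ -0.00069751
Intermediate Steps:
o(n) = 16 (o(n) = (-4)² = 16)
I = 21 (I = 13 + 8 = 21)
b(S) = -4*S
f(K) = -84 + K (f(K) = K - 4*21 = K - 84 = -84 + K)
f(-104)/483626 + o(-264)/((-254*(231 - 27))) = (-84 - 104)/483626 + 16/((-254*(231 - 27))) = -188*1/483626 + 16/((-254*204)) = -94/241813 + 16/(-51816) = -94/241813 + 16*(-1/51816) = -94/241813 - 2/6477 = -1092464/1566222801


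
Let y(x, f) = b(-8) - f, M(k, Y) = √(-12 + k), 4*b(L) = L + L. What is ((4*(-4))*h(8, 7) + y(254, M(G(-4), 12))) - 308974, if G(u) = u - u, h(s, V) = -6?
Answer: -308882 - 2*I*√3 ≈ -3.0888e+5 - 3.4641*I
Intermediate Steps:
b(L) = L/2 (b(L) = (L + L)/4 = (2*L)/4 = L/2)
G(u) = 0
y(x, f) = -4 - f (y(x, f) = (½)*(-8) - f = -4 - f)
((4*(-4))*h(8, 7) + y(254, M(G(-4), 12))) - 308974 = ((4*(-4))*(-6) + (-4 - √(-12 + 0))) - 308974 = (-16*(-6) + (-4 - √(-12))) - 308974 = (96 + (-4 - 2*I*√3)) - 308974 = (92 - 2*I*√3) - 308974 = -308882 - 2*I*√3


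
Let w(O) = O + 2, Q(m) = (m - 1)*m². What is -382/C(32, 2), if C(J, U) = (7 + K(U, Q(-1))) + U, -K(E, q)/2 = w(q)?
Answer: -382/9 ≈ -42.444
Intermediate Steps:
Q(m) = m²*(-1 + m) (Q(m) = (-1 + m)*m² = m²*(-1 + m))
w(O) = 2 + O
K(E, q) = -4 - 2*q (K(E, q) = -2*(2 + q) = -4 - 2*q)
C(J, U) = 7 + U (C(J, U) = (7 + (-4 - 2*(-1)²*(-1 - 1))) + U = (7 + (-4 - 2*(-2))) + U = (7 + (-4 + 4)) + U = (7 + 0) + U = 7 + U)
-382/C(32, 2) = -382/(7 + 2) = -382/9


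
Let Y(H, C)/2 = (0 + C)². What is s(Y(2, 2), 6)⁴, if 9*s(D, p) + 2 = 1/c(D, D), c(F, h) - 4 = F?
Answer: 279841/136048896 ≈ 0.0020569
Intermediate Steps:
Y(H, C) = 2*C² (Y(H, C) = 2*(0 + C)² = 2*C²)
c(F, h) = 4 + F
s(D, p) = -2/9 + 1/(9*(4 + D))
s(Y(2, 2), 6)⁴ = ((-7 - 4*2²)/(9*(4 + 2*2²)))⁴ = ((-7 - 4*4)/(9*(4 + 2*4)))⁴ = ((-7 - 2*8)/(9*(4 + 8)))⁴ = ((⅑)*(-7 - 16)/12)⁴ = ((⅑)*(1/12)*(-23))⁴ = (-23/108)⁴ = 279841/136048896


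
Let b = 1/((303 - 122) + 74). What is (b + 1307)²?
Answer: 111079557796/65025 ≈ 1.7083e+6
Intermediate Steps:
b = 1/255 (b = 1/(181 + 74) = 1/255 ≈ 0.0039216)
(b + 1307)² = (1/255 + 1307)² = (333286/255)² = 111079557796/65025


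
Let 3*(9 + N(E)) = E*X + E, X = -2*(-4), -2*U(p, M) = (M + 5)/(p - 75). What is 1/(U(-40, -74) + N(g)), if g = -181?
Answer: -10/5523 ≈ -0.0018106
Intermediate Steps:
U(p, M) = -(5 + M)/(2*(-75 + p)) (U(p, M) = -(M + 5)/(2*(p - 75)) = -(5 + M)/(2*(-75 + p)))
X = 8
N(E) = -9 + 3*E (N(E) = -9 + (E*8 + E)/3 = -9 + (8*E + E)/3 = -9 + (9*E)/3 = -9 + 3*E)
1/(U(-40, -74) + N(g)) = 1/((-5 - 1*(-74))/(2*(-75 - 40)) + (-9 + 3*(-181))) = 1/((1/2)*(-5 + 74)/(-115) + (-9 - 543)) = 1/((1/2)*(-1/115)*69 - 552) = 1/(-3/10 - 552) = 1/(-5523/10) = -10/5523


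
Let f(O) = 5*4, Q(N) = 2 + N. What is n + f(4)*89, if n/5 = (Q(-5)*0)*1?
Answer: 1780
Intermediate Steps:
f(O) = 20
n = 0 (n = 5*(((2 - 5)*0)*1) = 5*(-3*0*1) = 5*(0*1) = 5*0 = 0)
n + f(4)*89 = 0 + 20*89 = 0 + 1780 = 1780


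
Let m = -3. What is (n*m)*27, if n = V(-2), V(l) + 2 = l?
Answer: 324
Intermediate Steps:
V(l) = -2 + l
n = -4 (n = -2 - 2 = -4)
(n*m)*27 = -4*(-3)*27 = 12*27 = 324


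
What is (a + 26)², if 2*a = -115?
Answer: 3969/4 ≈ 992.25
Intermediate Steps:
a = -115/2 (a = (½)*(-115) = -115/2 ≈ -57.500)
(a + 26)² = (-115/2 + 26)² = (-63/2)² = 3969/4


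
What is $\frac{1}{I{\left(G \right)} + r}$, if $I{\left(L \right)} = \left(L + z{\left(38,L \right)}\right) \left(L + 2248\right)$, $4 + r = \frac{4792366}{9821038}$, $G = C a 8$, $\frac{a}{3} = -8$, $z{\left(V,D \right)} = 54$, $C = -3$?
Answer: $\frac{4910519}{8736385317387} \approx 5.6208 \cdot 10^{-7}$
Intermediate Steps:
$a = -24$ ($a = 3 \left(-8\right) = -24$)
$G = 576$ ($G = \left(-3\right) \left(-24\right) 8 = 72 \cdot 8 = 576$)
$r = - \frac{17245893}{4910519}$ ($r = -4 + \frac{4792366}{9821038} = -4 + 4792366 \cdot \frac{1}{9821038} = -4 + \frac{2396183}{4910519} = - \frac{17245893}{4910519} \approx -3.512$)
$I{\left(L \right)} = \left(54 + L\right) \left(2248 + L\right)$ ($I{\left(L \right)} = \left(L + 54\right) \left(L + 2248\right) = \left(54 + L\right) \left(2248 + L\right)$)
$\frac{1}{I{\left(G \right)} + r} = \frac{1}{\left(121392 + 576^{2} + 2302 \cdot 576\right) - \frac{17245893}{4910519}} = \frac{1}{\left(121392 + 331776 + 1325952\right) - \frac{17245893}{4910519}} = \frac{1}{1779120 - \frac{17245893}{4910519}} = \frac{1}{\frac{8736385317387}{4910519}} = \frac{4910519}{8736385317387}$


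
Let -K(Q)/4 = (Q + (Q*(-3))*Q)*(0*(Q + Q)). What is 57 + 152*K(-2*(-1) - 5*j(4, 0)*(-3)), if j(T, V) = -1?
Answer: 57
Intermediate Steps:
K(Q) = 0 (K(Q) = -4*(Q + (Q*(-3))*Q)*0*(Q + Q) = -4*(Q + (-3*Q)*Q)*0*(2*Q) = -4*(Q - 3*Q²)*0 = -4*0 = 0)
57 + 152*K(-2*(-1) - 5*j(4, 0)*(-3)) = 57 + 152*0 = 57 + 0 = 57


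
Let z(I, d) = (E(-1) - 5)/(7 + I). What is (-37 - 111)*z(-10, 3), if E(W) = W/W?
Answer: -592/3 ≈ -197.33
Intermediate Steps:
E(W) = 1
z(I, d) = -4/(7 + I) (z(I, d) = (1 - 5)/(7 + I) = -4/(7 + I))
(-37 - 111)*z(-10, 3) = (-37 - 111)*(-4/(7 - 10)) = -(-592)/(-3) = -(-592)*(-1)/3 = -148*4/3 = -592/3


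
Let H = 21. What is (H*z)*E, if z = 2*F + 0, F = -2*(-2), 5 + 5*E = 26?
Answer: 3528/5 ≈ 705.60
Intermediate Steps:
E = 21/5 (E = -1 + (⅕)*26 = -1 + 26/5 = 21/5 ≈ 4.2000)
F = 4
z = 8 (z = 2*4 + 0 = 8 + 0 = 8)
(H*z)*E = (21*8)*(21/5) = 168*(21/5) = 3528/5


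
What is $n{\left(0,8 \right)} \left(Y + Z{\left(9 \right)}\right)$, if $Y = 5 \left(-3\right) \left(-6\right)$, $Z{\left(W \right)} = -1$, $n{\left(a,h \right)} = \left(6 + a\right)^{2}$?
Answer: $3204$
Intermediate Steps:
$Y = 90$ ($Y = \left(-15\right) \left(-6\right) = 90$)
$n{\left(0,8 \right)} \left(Y + Z{\left(9 \right)}\right) = \left(6 + 0\right)^{2} \left(90 - 1\right) = 6^{2} \cdot 89 = 36 \cdot 89 = 3204$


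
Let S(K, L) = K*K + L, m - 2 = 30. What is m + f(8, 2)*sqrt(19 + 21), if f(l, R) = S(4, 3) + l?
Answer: 32 + 54*sqrt(10) ≈ 202.76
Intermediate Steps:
m = 32 (m = 2 + 30 = 32)
S(K, L) = L + K**2 (S(K, L) = K**2 + L = L + K**2)
f(l, R) = 19 + l (f(l, R) = (3 + 4**2) + l = (3 + 16) + l = 19 + l)
m + f(8, 2)*sqrt(19 + 21) = 32 + (19 + 8)*sqrt(19 + 21) = 32 + 27*sqrt(40) = 32 + 27*(2*sqrt(10)) = 32 + 54*sqrt(10)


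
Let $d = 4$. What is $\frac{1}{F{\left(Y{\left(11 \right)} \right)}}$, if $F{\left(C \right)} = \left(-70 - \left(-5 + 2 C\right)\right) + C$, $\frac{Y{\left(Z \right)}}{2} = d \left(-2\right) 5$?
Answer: $\frac{1}{15} \approx 0.066667$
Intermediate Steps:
$Y{\left(Z \right)} = -80$ ($Y{\left(Z \right)} = 2 \cdot 4 \left(-2\right) 5 = 2 \left(\left(-8\right) 5\right) = 2 \left(-40\right) = -80$)
$F{\left(C \right)} = -65 - C$ ($F{\left(C \right)} = \left(-70 - \left(-5 + 2 C\right)\right) + C = \left(-65 - 2 C\right) + C = -65 - C$)
$\frac{1}{F{\left(Y{\left(11 \right)} \right)}} = \frac{1}{-65 - -80} = \frac{1}{-65 + 80} = \frac{1}{15}$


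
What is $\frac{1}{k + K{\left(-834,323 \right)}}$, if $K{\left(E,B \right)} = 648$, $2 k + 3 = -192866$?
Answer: $- \frac{2}{191573} \approx -1.044 \cdot 10^{-5}$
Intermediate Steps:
$k = - \frac{192869}{2}$ ($k = - \frac{3}{2} + \frac{1}{2} \left(-192866\right) = - \frac{3}{2} - 96433 = - \frac{192869}{2} \approx -96435.0$)
$\frac{1}{k + K{\left(-834,323 \right)}} = \frac{1}{- \frac{192869}{2} + 648} = \frac{1}{- \frac{191573}{2}} = - \frac{2}{191573}$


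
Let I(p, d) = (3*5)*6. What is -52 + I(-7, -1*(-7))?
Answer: 38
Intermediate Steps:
I(p, d) = 90 (I(p, d) = 15*6 = 90)
-52 + I(-7, -1*(-7)) = -52 + 90 = 38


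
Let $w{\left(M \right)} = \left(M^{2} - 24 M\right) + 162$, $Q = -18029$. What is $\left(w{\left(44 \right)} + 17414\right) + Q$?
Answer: $427$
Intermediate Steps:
$w{\left(M \right)} = 162 + M^{2} - 24 M$
$\left(w{\left(44 \right)} + 17414\right) + Q = \left(\left(162 + 44^{2} - 1056\right) + 17414\right) - 18029 = \left(\left(162 + 1936 - 1056\right) + 17414\right) - 18029 = \left(1042 + 17414\right) - 18029 = 18456 - 18029 = 427$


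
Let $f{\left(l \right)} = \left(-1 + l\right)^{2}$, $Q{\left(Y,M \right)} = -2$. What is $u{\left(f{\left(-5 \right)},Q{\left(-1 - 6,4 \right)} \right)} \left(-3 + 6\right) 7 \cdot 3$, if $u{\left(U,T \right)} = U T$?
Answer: $-4536$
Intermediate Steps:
$u{\left(U,T \right)} = T U$
$u{\left(f{\left(-5 \right)},Q{\left(-1 - 6,4 \right)} \right)} \left(-3 + 6\right) 7 \cdot 3 = - 2 \left(-1 - 5\right)^{2} \left(-3 + 6\right) 7 \cdot 3 = - 2 \left(-6\right)^{2} \cdot 3 \cdot 21 = \left(-2\right) 36 \cdot 3 \cdot 21 = \left(-72\right) 3 \cdot 21 = \left(-216\right) 21 = -4536$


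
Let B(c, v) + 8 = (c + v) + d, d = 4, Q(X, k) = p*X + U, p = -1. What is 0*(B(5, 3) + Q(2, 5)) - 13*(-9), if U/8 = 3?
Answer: 117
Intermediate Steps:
U = 24 (U = 8*3 = 24)
Q(X, k) = 24 - X (Q(X, k) = -X + 24 = 24 - X)
B(c, v) = -4 + c + v (B(c, v) = -8 + ((c + v) + 4) = -8 + (4 + c + v) = -4 + c + v)
0*(B(5, 3) + Q(2, 5)) - 13*(-9) = 0*((-4 + 5 + 3) + (24 - 1*2)) - 13*(-9) = 0*(4 + (24 - 2)) + 117 = 0*(4 + 22) + 117 = 0*26 + 117 = 0 + 117 = 117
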